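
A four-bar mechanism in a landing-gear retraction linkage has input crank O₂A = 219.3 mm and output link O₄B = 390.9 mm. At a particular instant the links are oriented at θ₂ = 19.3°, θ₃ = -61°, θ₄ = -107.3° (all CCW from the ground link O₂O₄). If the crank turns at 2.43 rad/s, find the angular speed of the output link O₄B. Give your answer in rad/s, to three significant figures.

ω₂ = 2.43 rad/s
Differentiating the loop-closure r₂e^{iθ₂}+r₃e^{iθ₃}=r₁+r₄e^{iθ₄} gives r₂ω₂e^{iθ₂}+r₃ω₃e^{iθ₃}=r₄ω₄e^{iθ₄}.
Eliminating the other unknown: ω₄ = r₂ω₂ sin(θ₂−θ₃) / [r₄ sin(θ₄−θ₃)].
Numerator sine = +0.98570; denominator sine = -0.72297.
Result = 0.2193·2.43·(+0.98570) / (0.3909·(-0.72297)) = -1.8587 rad/s; magnitude 1.8587 rad/s.

1.86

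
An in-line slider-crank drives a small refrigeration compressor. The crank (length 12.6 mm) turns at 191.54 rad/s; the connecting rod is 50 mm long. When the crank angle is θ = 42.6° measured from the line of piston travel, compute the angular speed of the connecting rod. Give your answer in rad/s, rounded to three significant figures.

36.1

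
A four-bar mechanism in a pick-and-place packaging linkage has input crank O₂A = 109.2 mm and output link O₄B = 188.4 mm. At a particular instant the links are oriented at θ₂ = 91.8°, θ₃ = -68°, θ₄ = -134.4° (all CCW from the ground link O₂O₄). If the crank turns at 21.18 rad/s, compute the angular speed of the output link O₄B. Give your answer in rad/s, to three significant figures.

ω₂ = 21.18 rad/s
Differentiating the loop-closure r₂e^{iθ₂}+r₃e^{iθ₃}=r₁+r₄e^{iθ₄} gives r₂ω₂e^{iθ₂}+r₃ω₃e^{iθ₃}=r₄ω₄e^{iθ₄}.
Eliminating the other unknown: ω₄ = r₂ω₂ sin(θ₂−θ₃) / [r₄ sin(θ₄−θ₃)].
Numerator sine = +0.34530; denominator sine = -0.91636.
Result = 0.1092·21.18·(+0.34530) / (0.1884·(-0.91636)) = -4.6259 rad/s; magnitude 4.6259 rad/s.

4.63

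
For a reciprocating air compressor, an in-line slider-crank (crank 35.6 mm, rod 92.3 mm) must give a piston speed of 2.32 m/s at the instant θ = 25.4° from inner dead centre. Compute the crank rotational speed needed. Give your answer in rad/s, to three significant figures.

For an in-line slider-crank, |v_piston| = rω|sinθ|·[1 + r cosθ/√(L² − r² sin²θ)].
With r = 0.0356 m, L = 0.0923 m, θ = 25.4°: the bracketed kinematic factor |dx/dθ| = 0.020665 m.
ω = v/|dx/dθ| = 2.32/0.020665 = 112.27 rad/s.

112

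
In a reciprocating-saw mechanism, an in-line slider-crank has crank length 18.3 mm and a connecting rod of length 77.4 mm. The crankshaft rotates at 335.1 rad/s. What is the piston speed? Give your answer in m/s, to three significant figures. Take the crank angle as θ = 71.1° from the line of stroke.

6.26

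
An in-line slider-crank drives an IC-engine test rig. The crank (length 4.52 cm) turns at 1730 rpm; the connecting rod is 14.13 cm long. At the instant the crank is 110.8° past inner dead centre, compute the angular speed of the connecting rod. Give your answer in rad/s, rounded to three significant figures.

ω = 181.2 rad/s (converted from 1730 rpm).
The rod makes angle φ with the slider axis where L sinφ = r sinθ; differentiating, L cosφ·φ̇ = r ω cosθ.
L cosφ = √(L² − r² sin²θ) = 0.13483 m.
|ω_rod| = r ω |cosθ| / √(L² − r² sin²θ) = 0.0452·181.2·0.35511/0.13483 = 21.566 rad/s.

21.6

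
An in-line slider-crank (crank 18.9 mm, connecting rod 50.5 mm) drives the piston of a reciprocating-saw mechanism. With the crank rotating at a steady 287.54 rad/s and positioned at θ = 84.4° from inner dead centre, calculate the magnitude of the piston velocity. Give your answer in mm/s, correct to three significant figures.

5620

ω = 287.5 rad/s
For an in-line slider-crank, x = r cosθ + √(L² − r² sin²θ), so v = −rω sinθ·[1 + r cosθ/√(L² − r² sin²θ)].
With r = 0.0189 m, L = 0.0505 m, θ = 84.4°: √(L² − r² sin²θ) = 0.046866 m.
v = −0.0189·287.5·0.99523·[1 + 0.0189·0.09758/0.046866] = -5.6214 m/s.
|v| = 5.6214 m/s = 5621.4 mm/s.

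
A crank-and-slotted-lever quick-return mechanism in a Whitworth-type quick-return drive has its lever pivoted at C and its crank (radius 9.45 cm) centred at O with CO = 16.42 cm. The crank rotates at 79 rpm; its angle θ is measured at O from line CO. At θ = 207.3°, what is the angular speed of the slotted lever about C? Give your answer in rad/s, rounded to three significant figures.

ω = 8.273 rad/s (from 79 rpm).
Crank pin A relative to C: A = (d + r cosθ, r sinθ); lever angle φ = atan2(r sinθ, d + r cosθ).
Differentiating tanφ: φ̇ = rω(d cosθ + r)/(d² + r² + 2dr cosθ).
d² + r² + 2dr cosθ = |CA|² = 0.00831472 m²;  d cosθ + r = -0.051411 m.
|ω_lever| = |0.0945·8.273·-0.051411| / 0.00831472 = 4.8339 rad/s.

4.83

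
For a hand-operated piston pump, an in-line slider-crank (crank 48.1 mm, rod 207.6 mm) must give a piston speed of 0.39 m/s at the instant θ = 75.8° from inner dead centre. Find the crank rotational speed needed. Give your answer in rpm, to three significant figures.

75.5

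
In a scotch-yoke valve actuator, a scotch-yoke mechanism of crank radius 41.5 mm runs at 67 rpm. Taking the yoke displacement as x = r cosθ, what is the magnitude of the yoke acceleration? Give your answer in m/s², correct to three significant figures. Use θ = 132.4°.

ω = 7.016 rad/s (from 67 rpm).
x = r cosθ ⇒ ẍ = −rω² cosθ (ω constant).
|a| = rω²|cosθ| = 0.0415·(7.016)²·|cos 132.4°| = 1.3776 m/s².

1.38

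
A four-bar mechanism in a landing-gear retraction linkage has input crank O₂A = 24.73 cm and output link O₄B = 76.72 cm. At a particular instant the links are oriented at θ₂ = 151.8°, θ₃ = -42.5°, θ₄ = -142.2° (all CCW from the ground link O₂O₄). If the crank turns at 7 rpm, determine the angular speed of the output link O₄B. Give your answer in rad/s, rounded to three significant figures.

ω₂ = 0.733 rad/s (from 7 rpm).
Differentiating the loop-closure r₂e^{iθ₂}+r₃e^{iθ₃}=r₁+r₄e^{iθ₄} gives r₂ω₂e^{iθ₂}+r₃ω₃e^{iθ₃}=r₄ω₄e^{iθ₄}.
Eliminating the other unknown: ω₄ = r₂ω₂ sin(θ₂−θ₃) / [r₄ sin(θ₄−θ₃)].
Numerator sine = -0.24700; denominator sine = -0.98570.
Result = 0.2473·0.733·(-0.24700) / (0.7672·(-0.98570)) = +0.059209 rad/s; magnitude 0.059209 rad/s.

0.0592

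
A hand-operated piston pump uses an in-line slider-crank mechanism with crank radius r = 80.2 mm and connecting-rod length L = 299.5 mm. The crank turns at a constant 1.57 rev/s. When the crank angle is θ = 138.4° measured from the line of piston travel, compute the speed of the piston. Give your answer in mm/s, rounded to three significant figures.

418

ω = 2π·1.57 = 9.865 rad/s
For an in-line slider-crank, x = r cosθ + √(L² − r² sin²θ), so v = −rω sinθ·[1 + r cosθ/√(L² − r² sin²θ)].
With r = 0.0802 m, L = 0.2995 m, θ = 138.4°: √(L² − r² sin²θ) = 0.29473 m.
v = −0.0802·9.865·0.66393·[1 + 0.0802·-0.74780/0.29473] = -0.41838 m/s.
|v| = 0.41838 m/s = 418.38 mm/s.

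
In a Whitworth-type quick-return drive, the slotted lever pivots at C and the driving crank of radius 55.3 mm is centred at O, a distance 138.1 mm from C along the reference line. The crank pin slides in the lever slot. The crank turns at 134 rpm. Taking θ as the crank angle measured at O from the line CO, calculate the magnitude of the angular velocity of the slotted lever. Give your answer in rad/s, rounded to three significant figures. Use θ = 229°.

2.26

ω = 14.03 rad/s (from 134 rpm).
Crank pin A relative to C: A = (d + r cosθ, r sinθ); lever angle φ = atan2(r sinθ, d + r cosθ).
Differentiating tanφ: φ̇ = rω(d cosθ + r)/(d² + r² + 2dr cosθ).
d² + r² + 2dr cosθ = |CA|² = 0.0121091 m²;  d cosθ + r = -0.035302 m.
|ω_lever| = |0.0553·14.03·-0.035302| / 0.0121091 = 2.2623 rad/s.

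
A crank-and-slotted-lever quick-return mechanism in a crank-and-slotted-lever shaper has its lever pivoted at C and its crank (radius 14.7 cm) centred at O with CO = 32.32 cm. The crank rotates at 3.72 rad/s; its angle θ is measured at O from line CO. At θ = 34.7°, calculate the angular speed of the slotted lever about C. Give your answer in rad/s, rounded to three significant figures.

ω = 3.72 rad/s
Crank pin A relative to C: A = (d + r cosθ, r sinθ); lever angle φ = atan2(r sinθ, d + r cosθ).
Differentiating tanφ: φ̇ = rω(d cosθ + r)/(d² + r² + 2dr cosθ).
d² + r² + 2dr cosθ = |CA|² = 0.204188 m²;  d cosθ + r = +0.41272 m.
|ω_lever| = |0.147·3.72·+0.41272| / 0.204188 = 1.1053 rad/s.

1.11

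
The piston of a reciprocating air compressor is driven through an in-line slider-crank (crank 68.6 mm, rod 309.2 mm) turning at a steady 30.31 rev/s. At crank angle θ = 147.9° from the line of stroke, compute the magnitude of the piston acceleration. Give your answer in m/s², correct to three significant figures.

ω = 2π·30.3 = 190.4 rad/s
x(θ) = r cosθ + √(L² − r² sin²θ); with ω constant, a = ω²·d²x/dθ².
d²x/dθ² = −r cosθ − r²(cos2θ)/√u − r⁴ sin²2θ/(4u^{3/2}),  u = L² − r² sin²θ = 0.0942758 m².
Substituting r = 0.0686 m, L = 0.3092 m, θ = 147.9°: d²x/dθ² = +0.051287 m.
a = ω²·d²x/dθ² = (190.4)²·(+0.051287) = +1860.1 m/s²;  |a| = 1860.1 m/s².

1860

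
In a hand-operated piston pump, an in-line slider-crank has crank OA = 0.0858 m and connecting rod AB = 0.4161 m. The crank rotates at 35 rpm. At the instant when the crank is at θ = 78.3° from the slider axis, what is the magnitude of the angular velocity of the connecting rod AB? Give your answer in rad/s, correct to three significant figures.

0.156

ω = 3.665 rad/s (converted from 35 rpm).
The rod makes angle φ with the slider axis where L sinφ = r sinθ; differentiating, L cosφ·φ̇ = r ω cosθ.
L cosφ = √(L² − r² sin²θ) = 0.40753 m.
|ω_rod| = r ω |cosθ| / √(L² − r² sin²θ) = 0.0858·3.665·0.20279/0.40753 = 0.15648 rad/s.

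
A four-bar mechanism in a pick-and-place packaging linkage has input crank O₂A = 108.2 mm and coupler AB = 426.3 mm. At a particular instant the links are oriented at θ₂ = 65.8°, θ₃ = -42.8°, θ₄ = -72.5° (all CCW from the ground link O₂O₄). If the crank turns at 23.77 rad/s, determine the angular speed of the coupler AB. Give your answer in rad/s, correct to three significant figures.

ω₂ = 23.77 rad/s
Differentiating the loop-closure r₂e^{iθ₂}+r₃e^{iθ₃}=r₁+r₄e^{iθ₄} gives r₂ω₂e^{iθ₂}+r₃ω₃e^{iθ₃}=r₄ω₄e^{iθ₄}.
Eliminating the other unknown: ω₃ = r₂ω₂ sin(θ₄−θ₂) / [r₃ sin(θ₃−θ₄)].
Numerator sine = -0.66523; denominator sine = +0.49546.
Result = 0.1082·23.77·(-0.66523) / (0.4263·(+0.49546)) = -8.1004 rad/s; magnitude 8.1004 rad/s.

8.10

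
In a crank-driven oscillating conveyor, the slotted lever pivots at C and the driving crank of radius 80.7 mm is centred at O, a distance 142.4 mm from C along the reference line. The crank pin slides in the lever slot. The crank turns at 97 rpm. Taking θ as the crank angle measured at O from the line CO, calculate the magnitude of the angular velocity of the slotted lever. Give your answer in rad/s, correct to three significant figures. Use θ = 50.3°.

ω = 10.16 rad/s (from 97 rpm).
Crank pin A relative to C: A = (d + r cosθ, r sinθ); lever angle φ = atan2(r sinθ, d + r cosθ).
Differentiating tanφ: φ̇ = rω(d cosθ + r)/(d² + r² + 2dr cosθ).
d² + r² + 2dr cosθ = |CA|² = 0.0414713 m²;  d cosθ + r = +0.17166 m.
|ω_lever| = |0.0807·10.16·+0.17166| / 0.0414713 = 3.3931 rad/s.

3.39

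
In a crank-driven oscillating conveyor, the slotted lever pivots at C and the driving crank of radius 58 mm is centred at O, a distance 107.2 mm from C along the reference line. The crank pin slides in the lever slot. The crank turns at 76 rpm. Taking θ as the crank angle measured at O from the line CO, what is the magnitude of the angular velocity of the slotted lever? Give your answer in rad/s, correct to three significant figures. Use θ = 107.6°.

1.06

ω = 7.959 rad/s (from 76 rpm).
Crank pin A relative to C: A = (d + r cosθ, r sinθ); lever angle φ = atan2(r sinθ, d + r cosθ).
Differentiating tanφ: φ̇ = rω(d cosθ + r)/(d² + r² + 2dr cosθ).
d² + r² + 2dr cosθ = |CA|² = 0.0110958 m²;  d cosθ + r = +0.025586 m.
|ω_lever| = |0.058·7.959·+0.025586| / 0.0110958 = 1.0644 rad/s.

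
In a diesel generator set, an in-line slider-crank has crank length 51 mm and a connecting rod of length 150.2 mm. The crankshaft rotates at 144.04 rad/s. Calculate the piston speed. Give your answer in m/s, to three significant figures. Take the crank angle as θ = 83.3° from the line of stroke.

ω = 144 rad/s
For an in-line slider-crank, x = r cosθ + √(L² − r² sin²θ), so v = −rω sinθ·[1 + r cosθ/√(L² − r² sin²θ)].
With r = 0.051 m, L = 0.1502 m, θ = 83.3°: √(L² − r² sin²θ) = 0.1414 m.
v = −0.051·144·0.99317·[1 + 0.051·0.11667/0.1414] = -7.6029 m/s.
|v| = 7.6029 m/s.

7.60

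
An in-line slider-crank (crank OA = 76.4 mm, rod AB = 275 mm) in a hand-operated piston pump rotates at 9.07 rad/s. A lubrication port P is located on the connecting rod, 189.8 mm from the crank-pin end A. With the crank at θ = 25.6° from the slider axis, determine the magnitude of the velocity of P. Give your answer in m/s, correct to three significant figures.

0.401

ω = 9.07 rad/s.  Crank-pin speed |V_A| = rω = 0.69295 m/s, perpendicular to OA.
Rod angle: sinφ = −(r/L) sinθ ⇒ φ = -6.894°; ω_rod = −rω cosθ/√(L²−r²sin²θ) = -2.289 rad/s.
V_P = V_A + ω_rod × AP, with AP = 0.1898 m along the rod.
Components: V_Px = −rω sinθ − a·ω_rod·sinφ = -0.35157 m/s;  V_Py = rω cosθ + a·ω_rod·cosφ = +0.19361 m/s.
|V_P| = √(V_Px² + V_Py²) = 0.40135 m/s.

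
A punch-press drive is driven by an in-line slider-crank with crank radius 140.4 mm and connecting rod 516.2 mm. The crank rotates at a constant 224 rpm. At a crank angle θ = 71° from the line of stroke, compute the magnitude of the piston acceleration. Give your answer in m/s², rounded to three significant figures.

ω = 2π·224/60 = 23.46 rad/s
x(θ) = r cosθ + √(L² − r² sin²θ); with ω constant, a = ω²·d²x/dθ².
d²x/dθ² = −r cosθ − r²(cos2θ)/√u − r⁴ sin²2θ/(4u^{3/2}),  u = L² − r² sin²θ = 0.24884 m².
Substituting r = 0.1404 m, L = 0.5162 m, θ = 71°: d²x/dθ² = -0.014867 m.
a = ω²·d²x/dθ² = (23.46)²·(-0.014867) = -8.1806 m/s²;  |a| = 8.1806 m/s².

8.18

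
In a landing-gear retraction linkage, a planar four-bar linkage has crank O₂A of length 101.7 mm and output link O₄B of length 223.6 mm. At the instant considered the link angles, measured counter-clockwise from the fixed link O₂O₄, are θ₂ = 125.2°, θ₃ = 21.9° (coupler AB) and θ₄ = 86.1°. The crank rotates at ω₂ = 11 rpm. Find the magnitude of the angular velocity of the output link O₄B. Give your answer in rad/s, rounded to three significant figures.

ω₂ = 1.152 rad/s (from 11 rpm).
Differentiating the loop-closure r₂e^{iθ₂}+r₃e^{iθ₃}=r₁+r₄e^{iθ₄} gives r₂ω₂e^{iθ₂}+r₃ω₃e^{iθ₃}=r₄ω₄e^{iθ₄}.
Eliminating the other unknown: ω₄ = r₂ω₂ sin(θ₂−θ₃) / [r₄ sin(θ₄−θ₃)].
Numerator sine = +0.97318; denominator sine = +0.90032.
Result = 0.1017·1.152·(+0.97318) / (0.2236·(+0.90032)) = +0.56633 rad/s; magnitude 0.56633 rad/s.

0.566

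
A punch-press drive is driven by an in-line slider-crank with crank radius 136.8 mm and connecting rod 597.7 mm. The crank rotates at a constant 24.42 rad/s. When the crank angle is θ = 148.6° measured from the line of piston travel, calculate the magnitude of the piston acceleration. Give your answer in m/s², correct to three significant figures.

60.8

ω = 24.42 rad/s
x(θ) = r cosθ + √(L² − r² sin²θ); with ω constant, a = ω²·d²x/dθ².
d²x/dθ² = −r cosθ − r²(cos2θ)/√u − r⁴ sin²2θ/(4u^{3/2}),  u = L² − r² sin²θ = 0.352165 m².
Substituting r = 0.1368 m, L = 0.5977 m, θ = 148.6°: d²x/dθ² = +0.10202 m.
a = ω²·d²x/dθ² = (24.42)²·(+0.10202) = +60.838 m/s²;  |a| = 60.838 m/s².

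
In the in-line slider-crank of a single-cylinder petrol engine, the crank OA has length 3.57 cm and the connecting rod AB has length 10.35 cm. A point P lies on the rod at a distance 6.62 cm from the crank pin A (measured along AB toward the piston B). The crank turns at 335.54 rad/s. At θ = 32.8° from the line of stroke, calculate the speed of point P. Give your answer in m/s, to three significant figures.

ω = 335.5 rad/s.  Crank-pin speed |V_A| = rω = 11.979 m/s, perpendicular to OA.
Rod angle: sinφ = −(r/L) sinθ ⇒ φ = -10.769°; ω_rod = −rω cosθ/√(L²−r²sin²θ) = -99.029 rad/s.
V_P = V_A + ω_rod × AP, with AP = 0.0662 m along the rod.
Components: V_Px = −rω sinθ − a·ω_rod·sinφ = -7.7139 m/s;  V_Py = rω cosθ + a·ω_rod·cosφ = +3.6287 m/s.
|V_P| = √(V_Px² + V_Py²) = 8.5248 m/s.

8.52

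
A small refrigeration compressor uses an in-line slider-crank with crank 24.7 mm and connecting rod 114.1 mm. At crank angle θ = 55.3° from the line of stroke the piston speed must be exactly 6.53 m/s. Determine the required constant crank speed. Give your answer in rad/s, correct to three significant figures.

For an in-line slider-crank, |v_piston| = rω|sinθ|·[1 + r cosθ/√(L² − r² sin²θ)].
With r = 0.0247 m, L = 0.1141 m, θ = 55.3°: the bracketed kinematic factor |dx/dθ| = 0.02285 m.
ω = v/|dx/dθ| = 6.53/0.02285 = 285.78 rad/s.

286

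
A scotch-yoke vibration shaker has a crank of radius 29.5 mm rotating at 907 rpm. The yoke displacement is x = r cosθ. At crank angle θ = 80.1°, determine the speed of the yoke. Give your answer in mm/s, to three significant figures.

2760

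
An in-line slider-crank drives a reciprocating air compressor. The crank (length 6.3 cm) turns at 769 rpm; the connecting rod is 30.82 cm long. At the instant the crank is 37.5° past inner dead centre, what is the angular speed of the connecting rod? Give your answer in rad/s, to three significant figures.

ω = 80.53 rad/s (converted from 769 rpm).
The rod makes angle φ with the slider axis where L sinφ = r sinθ; differentiating, L cosφ·φ̇ = r ω cosθ.
L cosφ = √(L² − r² sin²θ) = 0.3058 m.
|ω_rod| = r ω |cosθ| / √(L² − r² sin²θ) = 0.063·80.53·0.79335/0.3058 = 13.162 rad/s.

13.2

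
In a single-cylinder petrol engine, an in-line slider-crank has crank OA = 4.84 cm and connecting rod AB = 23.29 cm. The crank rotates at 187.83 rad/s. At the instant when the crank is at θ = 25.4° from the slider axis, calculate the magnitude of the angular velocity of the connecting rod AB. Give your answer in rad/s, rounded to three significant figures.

35.4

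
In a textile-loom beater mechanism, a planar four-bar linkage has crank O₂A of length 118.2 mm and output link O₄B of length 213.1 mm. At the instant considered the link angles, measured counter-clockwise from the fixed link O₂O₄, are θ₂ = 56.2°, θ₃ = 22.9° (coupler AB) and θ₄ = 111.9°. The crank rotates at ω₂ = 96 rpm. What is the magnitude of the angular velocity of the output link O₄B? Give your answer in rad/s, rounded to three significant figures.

3.06

ω₂ = 10.05 rad/s (from 96 rpm).
Differentiating the loop-closure r₂e^{iθ₂}+r₃e^{iθ₃}=r₁+r₄e^{iθ₄} gives r₂ω₂e^{iθ₂}+r₃ω₃e^{iθ₃}=r₄ω₄e^{iθ₄}.
Eliminating the other unknown: ω₄ = r₂ω₂ sin(θ₂−θ₃) / [r₄ sin(θ₄−θ₃)].
Numerator sine = +0.54902; denominator sine = +0.99985.
Result = 0.1182·10.05·(+0.54902) / (0.2131·(+0.99985)) = +3.0619 rad/s; magnitude 3.0619 rad/s.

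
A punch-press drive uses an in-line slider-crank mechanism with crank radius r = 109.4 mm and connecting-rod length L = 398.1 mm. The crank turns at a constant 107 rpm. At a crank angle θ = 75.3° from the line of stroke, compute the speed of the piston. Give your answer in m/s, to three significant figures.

ω = 2π·107/60 = 11.21 rad/s
For an in-line slider-crank, x = r cosθ + √(L² − r² sin²θ), so v = −rω sinθ·[1 + r cosθ/√(L² − r² sin²θ)].
With r = 0.1094 m, L = 0.3981 m, θ = 75.3°: √(L² − r² sin²θ) = 0.38378 m.
v = −0.1094·11.21·0.96727·[1 + 0.1094·0.25376/0.38378] = -1.2715 m/s.
|v| = 1.2715 m/s.

1.27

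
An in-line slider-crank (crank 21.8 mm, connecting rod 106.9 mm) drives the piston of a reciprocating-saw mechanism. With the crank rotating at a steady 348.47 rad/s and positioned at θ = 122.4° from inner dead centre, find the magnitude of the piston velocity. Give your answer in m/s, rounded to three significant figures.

5.70

ω = 348.5 rad/s
For an in-line slider-crank, x = r cosθ + √(L² − r² sin²θ), so v = −rω sinθ·[1 + r cosθ/√(L² − r² sin²θ)].
With r = 0.0218 m, L = 0.1069 m, θ = 122.4°: √(L² − r² sin²θ) = 0.1053 m.
v = −0.0218·348.5·0.84433·[1 + 0.0218·-0.53583/0.1053] = -5.7026 m/s.
|v| = 5.7026 m/s.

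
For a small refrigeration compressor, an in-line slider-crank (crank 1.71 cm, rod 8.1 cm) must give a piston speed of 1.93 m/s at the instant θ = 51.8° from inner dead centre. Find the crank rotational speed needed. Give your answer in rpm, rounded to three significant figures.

1210

For an in-line slider-crank, |v_piston| = rω|sinθ|·[1 + r cosθ/√(L² − r² sin²θ)].
With r = 0.0171 m, L = 0.081 m, θ = 51.8°: the bracketed kinematic factor |dx/dθ| = 0.015217 m.
ω = v/|dx/dθ| = 1.93/0.015217 = 126.83 rad/s.
N = 60ω/(2π) = 1211.1 rpm.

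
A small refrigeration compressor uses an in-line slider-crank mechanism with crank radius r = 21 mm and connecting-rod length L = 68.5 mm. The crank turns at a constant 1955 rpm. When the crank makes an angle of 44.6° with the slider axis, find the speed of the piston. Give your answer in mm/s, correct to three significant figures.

ω = 2π·1955/60 = 204.7 rad/s
For an in-line slider-crank, x = r cosθ + √(L² − r² sin²θ), so v = −rω sinθ·[1 + r cosθ/√(L² − r² sin²θ)].
With r = 0.021 m, L = 0.0685 m, θ = 44.6°: √(L² − r² sin²θ) = 0.066894 m.
v = −0.021·204.7·0.70215·[1 + 0.021·0.71203/0.066894] = -3.6935 m/s.
|v| = 3.6935 m/s = 3693.5 mm/s.

3690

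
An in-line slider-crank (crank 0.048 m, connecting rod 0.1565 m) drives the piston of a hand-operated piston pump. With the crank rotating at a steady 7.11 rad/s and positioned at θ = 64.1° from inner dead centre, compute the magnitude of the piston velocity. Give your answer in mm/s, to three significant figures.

350

ω = 7.11 rad/s
For an in-line slider-crank, x = r cosθ + √(L² − r² sin²θ), so v = −rω sinθ·[1 + r cosθ/√(L² − r² sin²θ)].
With r = 0.048 m, L = 0.1565 m, θ = 64.1°: √(L² − r² sin²θ) = 0.15043 m.
v = −0.048·7.11·0.89956·[1 + 0.048·0.43680/0.15043] = -0.34979 m/s.
|v| = 0.34979 m/s = 349.79 mm/s.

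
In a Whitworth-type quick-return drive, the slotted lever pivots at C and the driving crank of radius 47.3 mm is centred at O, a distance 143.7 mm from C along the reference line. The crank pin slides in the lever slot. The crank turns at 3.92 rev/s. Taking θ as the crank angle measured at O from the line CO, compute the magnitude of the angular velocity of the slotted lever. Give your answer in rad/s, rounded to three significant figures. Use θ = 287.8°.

3.93

ω = 24.63 rad/s (from 3.92 rev/s).
Crank pin A relative to C: A = (d + r cosθ, r sinθ); lever angle φ = atan2(r sinθ, d + r cosθ).
Differentiating tanφ: φ̇ = rω(d cosθ + r)/(d² + r² + 2dr cosθ).
d² + r² + 2dr cosθ = |CA|² = 0.0270426 m²;  d cosθ + r = +0.091228 m.
|ω_lever| = |0.0473·24.63·+0.091228| / 0.0270426 = 3.9301 rad/s.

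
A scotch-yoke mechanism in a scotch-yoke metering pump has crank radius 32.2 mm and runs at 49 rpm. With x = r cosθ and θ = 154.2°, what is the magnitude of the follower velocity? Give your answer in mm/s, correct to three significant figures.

71.9

ω = 5.131 rad/s (from 49 rpm).
x = r cosθ ⇒ ẋ = −rω sinθ.
|v| = rω|sinθ| = 0.0322·5.131·|sin 154.2°| = 0.071912 m/s = 71.912 mm/s.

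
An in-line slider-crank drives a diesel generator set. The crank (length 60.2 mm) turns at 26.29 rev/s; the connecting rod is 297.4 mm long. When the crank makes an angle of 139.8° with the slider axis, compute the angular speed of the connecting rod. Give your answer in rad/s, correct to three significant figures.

ω = 165.2 rad/s (converted from 26.29 rev/s).
The rod makes angle φ with the slider axis where L sinφ = r sinθ; differentiating, L cosφ·φ̇ = r ω cosθ.
L cosφ = √(L² − r² sin²θ) = 0.29485 m.
|ω_rod| = r ω |cosθ| / √(L² − r² sin²θ) = 0.0602·165.2·0.76380/0.29485 = 25.76 rad/s.

25.8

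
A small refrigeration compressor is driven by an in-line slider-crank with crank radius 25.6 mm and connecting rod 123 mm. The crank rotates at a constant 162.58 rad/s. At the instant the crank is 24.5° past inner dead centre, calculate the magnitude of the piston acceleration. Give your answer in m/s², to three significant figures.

709

ω = 162.6 rad/s
x(θ) = r cosθ + √(L² − r² sin²θ); with ω constant, a = ω²·d²x/dθ².
d²x/dθ² = −r cosθ − r²(cos2θ)/√u − r⁴ sin²2θ/(4u^{3/2}),  u = L² − r² sin²θ = 0.0150163 m².
Substituting r = 0.0256 m, L = 0.123 m, θ = 24.5°: d²x/dθ² = -0.026837 m.
a = ω²·d²x/dθ² = (162.6)²·(-0.026837) = -709.36 m/s²;  |a| = 709.36 m/s².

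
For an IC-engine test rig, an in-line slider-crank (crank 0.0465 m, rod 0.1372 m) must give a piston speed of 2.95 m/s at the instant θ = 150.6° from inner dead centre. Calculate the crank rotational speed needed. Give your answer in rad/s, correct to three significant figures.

184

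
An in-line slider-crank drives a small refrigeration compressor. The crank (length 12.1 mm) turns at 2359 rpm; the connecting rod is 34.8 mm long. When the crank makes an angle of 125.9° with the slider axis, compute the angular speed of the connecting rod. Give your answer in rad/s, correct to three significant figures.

ω = 247 rad/s (converted from 2359 rpm).
The rod makes angle φ with the slider axis where L sinφ = r sinθ; differentiating, L cosφ·φ̇ = r ω cosθ.
L cosφ = √(L² − r² sin²θ) = 0.033391 m.
|ω_rod| = r ω |cosθ| / √(L² − r² sin²θ) = 0.0121·247·0.58637/0.033391 = 52.491 rad/s.

52.5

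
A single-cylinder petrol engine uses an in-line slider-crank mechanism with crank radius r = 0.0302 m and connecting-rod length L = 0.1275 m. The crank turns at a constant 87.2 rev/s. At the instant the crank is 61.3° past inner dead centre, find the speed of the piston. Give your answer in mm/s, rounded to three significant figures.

16200

ω = 2π·87.2 = 547.9 rad/s
For an in-line slider-crank, x = r cosθ + √(L² − r² sin²θ), so v = −rω sinθ·[1 + r cosθ/√(L² − r² sin²θ)].
With r = 0.0302 m, L = 0.1275 m, θ = 61.3°: √(L² − r² sin²θ) = 0.12472 m.
v = −0.0302·547.9·0.87715·[1 + 0.0302·0.48022/0.12472] = -16.201 m/s.
|v| = 16.201 m/s = 16201 mm/s.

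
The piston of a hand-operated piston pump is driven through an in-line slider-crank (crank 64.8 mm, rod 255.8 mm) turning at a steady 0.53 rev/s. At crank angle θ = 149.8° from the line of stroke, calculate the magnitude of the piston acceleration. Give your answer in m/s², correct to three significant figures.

0.528

ω = 2π·0.53 = 3.33 rad/s
x(θ) = r cosθ + √(L² − r² sin²θ); with ω constant, a = ω²·d²x/dθ².
d²x/dθ² = −r cosθ − r²(cos2θ)/√u − r⁴ sin²2θ/(4u^{3/2}),  u = L² − r² sin²θ = 0.0643712 m².
Substituting r = 0.0648 m, L = 0.2558 m, θ = 149.8°: d²x/dθ² = +0.047626 m.
a = ω²·d²x/dθ² = (3.33)²·(+0.047626) = +0.52815 m/s²;  |a| = 0.52815 m/s².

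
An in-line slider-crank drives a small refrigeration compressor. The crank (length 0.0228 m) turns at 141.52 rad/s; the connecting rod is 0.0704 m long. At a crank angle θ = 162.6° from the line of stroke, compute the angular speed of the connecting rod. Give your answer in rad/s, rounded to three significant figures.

43.9

ω = 141.5 rad/s
The rod makes angle φ with the slider axis where L sinφ = r sinθ; differentiating, L cosφ·φ̇ = r ω cosθ.
L cosφ = √(L² − r² sin²θ) = 0.070069 m.
|ω_rod| = r ω |cosθ| / √(L² − r² sin²θ) = 0.0228·141.5·0.95424/0.070069 = 43.942 rad/s.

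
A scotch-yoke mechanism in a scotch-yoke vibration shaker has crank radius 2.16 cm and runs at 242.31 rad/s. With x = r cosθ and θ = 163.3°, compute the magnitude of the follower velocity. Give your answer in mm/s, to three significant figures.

ω = 242.3 rad/s
x = r cosθ ⇒ ẋ = −rω sinθ.
|v| = rω|sinθ| = 0.0216·242.3·|sin 163.3°| = 1.504 m/s = 1504 mm/s.

1500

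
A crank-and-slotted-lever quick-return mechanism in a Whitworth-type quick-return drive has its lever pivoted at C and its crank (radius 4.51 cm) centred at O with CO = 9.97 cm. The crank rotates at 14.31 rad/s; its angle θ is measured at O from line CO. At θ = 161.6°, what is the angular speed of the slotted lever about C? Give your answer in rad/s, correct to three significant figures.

9.28

ω = 14.31 rad/s
Crank pin A relative to C: A = (d + r cosθ, r sinθ); lever angle φ = atan2(r sinθ, d + r cosθ).
Differentiating tanφ: φ̇ = rω(d cosθ + r)/(d² + r² + 2dr cosθ).
d² + r² + 2dr cosθ = |CA|² = 0.00344091 m²;  d cosθ + r = -0.049503 m.
|ω_lever| = |0.0451·14.31·-0.049503| / 0.00344091 = 9.2848 rad/s.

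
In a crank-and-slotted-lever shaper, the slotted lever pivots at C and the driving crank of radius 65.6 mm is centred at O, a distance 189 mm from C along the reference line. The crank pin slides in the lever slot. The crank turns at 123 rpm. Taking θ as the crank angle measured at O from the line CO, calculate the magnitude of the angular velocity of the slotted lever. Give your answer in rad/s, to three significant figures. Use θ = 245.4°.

ω = 12.88 rad/s (from 123 rpm).
Crank pin A relative to C: A = (d + r cosθ, r sinθ); lever angle φ = atan2(r sinθ, d + r cosθ).
Differentiating tanφ: φ̇ = rω(d cosθ + r)/(d² + r² + 2dr cosθ).
d² + r² + 2dr cosθ = |CA|² = 0.0297019 m²;  d cosθ + r = -0.013077 m.
|ω_lever| = |0.0656·12.88·-0.013077| / 0.0297019 = 0.37202 rad/s.

0.372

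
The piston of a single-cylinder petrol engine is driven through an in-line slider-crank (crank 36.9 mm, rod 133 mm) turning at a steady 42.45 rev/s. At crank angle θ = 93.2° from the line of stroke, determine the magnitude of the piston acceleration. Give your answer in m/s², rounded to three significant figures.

ω = 2π·42.5 = 266.7 rad/s
x(θ) = r cosθ + √(L² − r² sin²θ); with ω constant, a = ω²·d²x/dθ².
d²x/dθ² = −r cosθ − r²(cos2θ)/√u − r⁴ sin²2θ/(4u^{3/2}),  u = L² − r² sin²θ = 0.0163316 m².
Substituting r = 0.0369 m, L = 0.133 m, θ = 93.2°: d²x/dθ² = +0.012645 m.
a = ω²·d²x/dθ² = (266.7)²·(+0.012645) = +899.59 m/s²;  |a| = 899.59 m/s².

900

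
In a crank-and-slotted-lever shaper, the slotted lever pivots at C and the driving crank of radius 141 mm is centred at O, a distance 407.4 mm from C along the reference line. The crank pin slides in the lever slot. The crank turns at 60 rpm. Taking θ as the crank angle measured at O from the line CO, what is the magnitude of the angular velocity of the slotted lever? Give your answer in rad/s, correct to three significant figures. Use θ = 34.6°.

1.50

ω = 6.283 rad/s (from 60 rpm).
Crank pin A relative to C: A = (d + r cosθ, r sinθ); lever angle φ = atan2(r sinθ, d + r cosθ).
Differentiating tanφ: φ̇ = rω(d cosθ + r)/(d² + r² + 2dr cosθ).
d² + r² + 2dr cosθ = |CA|² = 0.280423 m²;  d cosθ + r = +0.47635 m.
|ω_lever| = |0.141·6.283·+0.47635| / 0.280423 = 1.5049 rad/s.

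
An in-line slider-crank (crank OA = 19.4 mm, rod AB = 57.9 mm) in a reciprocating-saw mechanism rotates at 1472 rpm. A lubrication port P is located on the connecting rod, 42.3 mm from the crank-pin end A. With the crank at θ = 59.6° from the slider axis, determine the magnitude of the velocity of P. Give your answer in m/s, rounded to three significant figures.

2.94

ω = 154.1 rad/s.  Crank-pin speed |V_A| = rω = 2.9905 m/s, perpendicular to OA.
Rod angle: sinφ = −(r/L) sinθ ⇒ φ = -16.798°; ω_rod = −rω cosθ/√(L²−r²sin²θ) = -27.301 rad/s.
V_P = V_A + ω_rod × AP, with AP = 0.0423 m along the rod.
Components: V_Px = −rω sinθ − a·ω_rod·sinφ = -2.9131 m/s;  V_Py = rω cosθ + a·ω_rod·cosφ = +0.40772 m/s.
|V_P| = √(V_Px² + V_Py²) = 2.9414 m/s.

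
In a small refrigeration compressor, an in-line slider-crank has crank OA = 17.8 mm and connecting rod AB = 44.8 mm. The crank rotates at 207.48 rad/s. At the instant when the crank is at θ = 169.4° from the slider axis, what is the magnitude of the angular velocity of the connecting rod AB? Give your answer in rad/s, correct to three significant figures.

81.2

ω = 207.5 rad/s
The rod makes angle φ with the slider axis where L sinφ = r sinθ; differentiating, L cosφ·φ̇ = r ω cosθ.
L cosφ = √(L² − r² sin²θ) = 0.04468 m.
|ω_rod| = r ω |cosθ| / √(L² − r² sin²θ) = 0.0178·207.5·0.98294/0.04468 = 81.247 rad/s.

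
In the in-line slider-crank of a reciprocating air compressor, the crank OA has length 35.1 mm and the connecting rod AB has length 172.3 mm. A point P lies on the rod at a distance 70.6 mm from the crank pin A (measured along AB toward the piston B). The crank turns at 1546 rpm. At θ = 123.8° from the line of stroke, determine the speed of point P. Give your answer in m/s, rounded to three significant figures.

4.87

ω = 161.9 rad/s.  Crank-pin speed |V_A| = rω = 5.6826 m/s, perpendicular to OA.
Rod angle: sinφ = −(r/L) sinθ ⇒ φ = -9.746°; ω_rod = −rω cosθ/√(L²−r²sin²θ) = +18.616 rad/s.
V_P = V_A + ω_rod × AP, with AP = 0.0706 m along the rod.
Components: V_Px = −rω sinθ − a·ω_rod·sinφ = -4.4996 m/s;  V_Py = rω cosθ + a·ω_rod·cosφ = -1.8659 m/s.
|V_P| = √(V_Px² + V_Py²) = 4.8712 m/s.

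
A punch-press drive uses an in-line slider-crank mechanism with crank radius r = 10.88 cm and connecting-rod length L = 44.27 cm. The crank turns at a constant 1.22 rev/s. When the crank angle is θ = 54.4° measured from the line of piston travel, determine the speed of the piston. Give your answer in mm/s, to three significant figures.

777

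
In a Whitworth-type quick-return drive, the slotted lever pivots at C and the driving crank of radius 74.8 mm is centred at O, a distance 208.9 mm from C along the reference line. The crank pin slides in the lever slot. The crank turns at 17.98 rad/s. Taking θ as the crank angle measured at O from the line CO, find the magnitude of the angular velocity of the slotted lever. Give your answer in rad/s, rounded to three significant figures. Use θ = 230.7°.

2.63

ω = 17.98 rad/s
Crank pin A relative to C: A = (d + r cosθ, r sinθ); lever angle φ = atan2(r sinθ, d + r cosθ).
Differentiating tanφ: φ̇ = rω(d cosθ + r)/(d² + r² + 2dr cosθ).
d² + r² + 2dr cosθ = |CA|² = 0.0294402 m²;  d cosθ + r = -0.057513 m.
|ω_lever| = |0.0748·17.98·-0.057513| / 0.0294402 = 2.6274 rad/s.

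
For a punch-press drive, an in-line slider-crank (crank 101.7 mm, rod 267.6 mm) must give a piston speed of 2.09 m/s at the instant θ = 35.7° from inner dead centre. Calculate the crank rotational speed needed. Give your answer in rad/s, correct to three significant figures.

For an in-line slider-crank, |v_piston| = rω|sinθ|·[1 + r cosθ/√(L² − r² sin²θ)].
With r = 0.1017 m, L = 0.2676 m, θ = 35.7°: the bracketed kinematic factor |dx/dθ| = 0.07813 m.
ω = v/|dx/dθ| = 2.09/0.07813 = 26.75 rad/s.

26.8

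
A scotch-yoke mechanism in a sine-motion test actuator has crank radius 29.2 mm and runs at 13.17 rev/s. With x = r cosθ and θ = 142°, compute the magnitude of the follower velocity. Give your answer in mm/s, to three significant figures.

1490

ω = 82.75 rad/s (from 13.17 rev/s).
x = r cosθ ⇒ ẋ = −rω sinθ.
|v| = rω|sinθ| = 0.0292·82.75·|sin 142°| = 1.4876 m/s = 1487.6 mm/s.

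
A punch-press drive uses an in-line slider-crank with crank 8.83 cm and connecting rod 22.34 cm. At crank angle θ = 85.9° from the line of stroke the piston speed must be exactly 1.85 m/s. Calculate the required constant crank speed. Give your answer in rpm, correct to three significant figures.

For an in-line slider-crank, |v_piston| = rω|sinθ|·[1 + r cosθ/√(L² − r² sin²θ)].
With r = 0.0883 m, L = 0.2234 m, θ = 85.9°: the bracketed kinematic factor |dx/dθ| = 0.090782 m.
ω = v/|dx/dθ| = 1.85/0.090782 = 20.378 rad/s.
N = 60ω/(2π) = 194.6 rpm.

195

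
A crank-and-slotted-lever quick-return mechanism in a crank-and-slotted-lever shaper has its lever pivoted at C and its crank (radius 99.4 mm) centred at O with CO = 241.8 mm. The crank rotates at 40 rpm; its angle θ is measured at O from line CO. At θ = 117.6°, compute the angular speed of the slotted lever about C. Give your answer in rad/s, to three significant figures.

0.114

ω = 4.189 rad/s (from 40 rpm).
Crank pin A relative to C: A = (d + r cosθ, r sinθ); lever angle φ = atan2(r sinθ, d + r cosθ).
Differentiating tanφ: φ̇ = rω(d cosθ + r)/(d² + r² + 2dr cosθ).
d² + r² + 2dr cosθ = |CA|² = 0.046077 m²;  d cosθ + r = -0.012625 m.
|ω_lever| = |0.0994·4.189·-0.012625| / 0.046077 = 0.11408 rad/s.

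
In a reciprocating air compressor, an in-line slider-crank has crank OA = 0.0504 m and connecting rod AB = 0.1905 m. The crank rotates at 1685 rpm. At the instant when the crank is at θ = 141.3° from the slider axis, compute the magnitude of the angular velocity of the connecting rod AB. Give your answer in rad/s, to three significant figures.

ω = 176.5 rad/s (converted from 1685 rpm).
The rod makes angle φ with the slider axis where L sinφ = r sinθ; differentiating, L cosφ·φ̇ = r ω cosθ.
L cosφ = √(L² − r² sin²θ) = 0.18788 m.
|ω_rod| = r ω |cosθ| / √(L² − r² sin²θ) = 0.0504·176.5·0.78043/0.18788 = 36.942 rad/s.

36.9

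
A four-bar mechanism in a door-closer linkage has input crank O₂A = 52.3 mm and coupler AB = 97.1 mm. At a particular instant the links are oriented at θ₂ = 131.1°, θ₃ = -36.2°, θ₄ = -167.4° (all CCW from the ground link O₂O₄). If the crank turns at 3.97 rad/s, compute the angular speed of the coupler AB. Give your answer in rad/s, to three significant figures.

2.50

ω₂ = 3.97 rad/s
Differentiating the loop-closure r₂e^{iθ₂}+r₃e^{iθ₃}=r₁+r₄e^{iθ₄} gives r₂ω₂e^{iθ₂}+r₃ω₃e^{iθ₃}=r₄ω₄e^{iθ₄}.
Eliminating the other unknown: ω₃ = r₂ω₂ sin(θ₄−θ₂) / [r₃ sin(θ₃−θ₄)].
Numerator sine = +0.87882; denominator sine = +0.75241.
Result = 0.0523·3.97·(+0.87882) / (0.0971·(+0.75241)) = +2.4975 rad/s; magnitude 2.4975 rad/s.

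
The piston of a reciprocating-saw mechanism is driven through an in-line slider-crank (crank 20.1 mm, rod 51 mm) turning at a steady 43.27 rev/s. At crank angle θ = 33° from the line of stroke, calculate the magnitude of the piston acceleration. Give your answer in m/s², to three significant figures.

ω = 2π·43.3 = 271.9 rad/s
x(θ) = r cosθ + √(L² − r² sin²θ); with ω constant, a = ω²·d²x/dθ².
d²x/dθ² = −r cosθ − r²(cos2θ)/√u − r⁴ sin²2θ/(4u^{3/2}),  u = L² − r² sin²θ = 0.00248116 m².
Substituting r = 0.0201 m, L = 0.051 m, θ = 33°: d²x/dθ² = -0.020432 m.
a = ω²·d²x/dθ² = (271.9)²·(-0.020432) = -1510.2 m/s²;  |a| = 1510.2 m/s².

1510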